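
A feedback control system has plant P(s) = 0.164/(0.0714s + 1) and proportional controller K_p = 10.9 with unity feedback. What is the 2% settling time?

Closed loop: T(s) = K_p·P/(1+K_p·P) = 1.788/(0.0714s + 1 + 1.788), with pole at s = −(1 + 1.788)/0.0714 = −39.04.
τ = 1/39.04 = 0.02561 s, so 2% settling time ≈ 4τ = 0.102 s.

T_s ≈ 0.102 s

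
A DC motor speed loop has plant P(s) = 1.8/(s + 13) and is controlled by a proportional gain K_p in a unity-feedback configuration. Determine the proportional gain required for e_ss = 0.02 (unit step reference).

The loop is type 0, so e_ss(step) = 1/(1 + K_pos) with K_pos = K_p·P(0).
P(0) = 0.1385. Require 1/(1 + K_p·0.1385) = 0.02, so 1 + 0.1385·K_p = 50.
K_p = (50 − 1)/0.1385 = 354.

K_p = 354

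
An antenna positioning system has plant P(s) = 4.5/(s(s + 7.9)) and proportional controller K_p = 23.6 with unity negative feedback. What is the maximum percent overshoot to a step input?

The closed-loop denominator s² + 7.9s + 106.2 gives ω_n = √106.2 = 10.31 and ζ = 7.9/(2ω_n) = 0.3833.
%OS = 100·exp(−πζ/√(1−ζ²)) = 100·exp(−π·0.3833/√0.8531) = 27.2%.

27.2%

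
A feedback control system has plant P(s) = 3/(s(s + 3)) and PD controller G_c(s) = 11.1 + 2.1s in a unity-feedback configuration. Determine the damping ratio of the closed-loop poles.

ζ = 0.806

Forward path: (11.1 + 2.1s)·3/(s(s+3)). The closed-loop characteristic equation is s² + (3 + 3·2.1)s + 3·11.1 = 0.
That is s² + 9.3s + 33.3 = 0, so ω_n = 5.771 rad/s and ζ = 9.3/(2·5.771) = 0.8058.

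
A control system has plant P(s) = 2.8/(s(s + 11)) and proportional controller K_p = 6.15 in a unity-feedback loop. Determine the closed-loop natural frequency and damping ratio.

ω_n = 4.15 rad/s, ζ = 1.33

With unity feedback the closed-loop characteristic equation is s² + 11s + 6.15·2.8 = s² + 11s + 17.22 = 0.
Matching s² + 2ζω_n s + ω_n²: ω_n = √17.22 = 4.15 rad/s and 2ζω_n = 11, so ζ = 11/(2·4.15) = 1.33.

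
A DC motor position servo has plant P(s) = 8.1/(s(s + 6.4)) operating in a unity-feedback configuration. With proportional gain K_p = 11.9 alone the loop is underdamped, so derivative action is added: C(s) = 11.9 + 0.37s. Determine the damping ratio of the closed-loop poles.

ζ = 0.479

Forward path: (11.9 + 0.37s)·8.1/(s(s+6.4)). The closed-loop characteristic equation is s² + (6.4 + 8.1·0.37)s + 8.1·11.9 = 0.
That is s² + 9.397s + 96.39 = 0, so ω_n = 9.818 rad/s and ζ = 9.397/(2·9.818) = 0.4786.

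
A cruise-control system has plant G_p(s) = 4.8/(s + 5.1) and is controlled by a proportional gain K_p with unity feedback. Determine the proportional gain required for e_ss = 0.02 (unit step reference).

The loop is type 0, so e_ss(step) = 1/(1 + K_pos) with K_pos = K_p·G_p(0).
G_p(0) = 0.9412. Require 1/(1 + K_p·0.9412) = 0.02, so 1 + 0.9412·K_p = 50.
K_p = (50 − 1)/0.9412 = 52.1.

K_p = 52.1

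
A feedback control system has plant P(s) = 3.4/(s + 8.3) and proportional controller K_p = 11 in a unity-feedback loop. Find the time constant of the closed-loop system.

Closed-loop transfer function: T(s) = K_p·P(s)/(1 + K_p·P(s)) = 37.4/(s + 8.3 + 37.4) = 37.4/(s + 45.7).
Time constant τ = 1/45.7 = 0.0219 s.

τ = 0.0219 s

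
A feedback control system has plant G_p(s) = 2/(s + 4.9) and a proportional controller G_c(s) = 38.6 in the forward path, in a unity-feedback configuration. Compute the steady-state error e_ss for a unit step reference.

The loop is type 0. Static position error constant K_pos = G_c(0)·G_p(0) = 38.6·0.4082 = 15.76.
Steady-state error to a unit step: e_ss = 1/(1+K_pos) = 1/16.76 = 0.0597.

0.0597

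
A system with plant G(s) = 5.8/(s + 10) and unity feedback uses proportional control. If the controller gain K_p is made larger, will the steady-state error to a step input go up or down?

decrease

e_ss = 1/(1 + K_p·G(0)); a larger K_p raises the denominator, so e_ss decreases.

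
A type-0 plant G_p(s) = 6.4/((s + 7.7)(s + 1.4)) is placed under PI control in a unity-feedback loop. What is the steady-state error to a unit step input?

0

The PI controller's integrator makes the forward path type 1, so e_ss to a step is zero.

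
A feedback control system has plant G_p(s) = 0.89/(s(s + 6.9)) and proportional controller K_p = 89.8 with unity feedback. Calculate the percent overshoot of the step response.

From 1 + K_pG_p(s) = 0: s² + 6.9s + 79.92 = 0 ⇒ ω_n = 8.94, ζ = 0.3859.
%OS = 100·exp(−πζ/√(1−ζ²)) = 100·exp(−π·0.3859/√0.8511) = 26.9%.

26.9%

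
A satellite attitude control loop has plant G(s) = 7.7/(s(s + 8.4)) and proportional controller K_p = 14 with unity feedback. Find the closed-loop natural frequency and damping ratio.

With unity feedback the closed-loop characteristic equation is s² + 8.4s + 14·7.7 = s² + 8.4s + 107.8 = 0.
So ω_n² = 107.8 ⇒ ω_n = 10.38 rad/s, and ζ = 8.4/(2ω_n) = 0.405.

ω_n = 10.4 rad/s, ζ = 0.405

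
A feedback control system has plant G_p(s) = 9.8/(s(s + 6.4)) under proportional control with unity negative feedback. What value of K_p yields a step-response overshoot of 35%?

From %OS = 100·exp(−πζ/√(1−ζ²)) = 35%, ζ = −ln(0.35)/√(π²+ln²(0.35)) = 0.3169.
Characteristic equation s² + 6.4s + 9.8K_p = 0 gives ζ = 6.4/(2√(9.8K_p)).
Setting ζ = 0.3169: √(9.8K_p) = 6.4/(2·0.3169) = 10.1, so K_p = 101.9/9.8 = 10.4.

K_p = 10.4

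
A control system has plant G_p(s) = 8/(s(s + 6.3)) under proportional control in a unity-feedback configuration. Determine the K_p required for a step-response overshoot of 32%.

From %OS = 100·exp(−πζ/√(1−ζ²)) = 32%, ζ = −ln(0.32)/√(π²+ln²(0.32)) = 0.341.
Characteristic equation s² + 6.3s + 8K_p = 0 gives ζ = 6.3/(2√(8K_p)).
Setting ζ = 0.341: √(8K_p) = 6.3/(2·0.341) = 9.239, so K_p = 85.35/8 = 10.7.

K_p = 10.7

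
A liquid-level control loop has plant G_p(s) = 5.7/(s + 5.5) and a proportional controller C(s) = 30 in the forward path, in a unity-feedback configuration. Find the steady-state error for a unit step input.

The loop is type 0. Static position error constant K_pos = C(0)·G_p(0) = 30·1.036 = 31.09.
Steady-state error to a unit step: e_ss = 1/(1+K_pos) = 1/32.09 = 0.0312.

0.0312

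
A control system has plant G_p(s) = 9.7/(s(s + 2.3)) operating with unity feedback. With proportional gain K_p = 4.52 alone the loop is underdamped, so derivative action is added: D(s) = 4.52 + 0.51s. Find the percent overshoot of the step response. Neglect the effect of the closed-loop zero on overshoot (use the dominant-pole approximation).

12.8%

Forward path: (4.52 + 0.51s)·9.7/(s(s+2.3)). The closed-loop characteristic equation is s² + (2.3 + 9.7·0.51)s + 9.7·4.52 = 0.
That is s² + 7.247s + 43.84 = 0, so ω_n = 6.621 rad/s and ζ = 7.247/(2·6.621) = 0.5472.
%OS = 100·exp(−πζ/√(1−ζ²)) = 12.8%.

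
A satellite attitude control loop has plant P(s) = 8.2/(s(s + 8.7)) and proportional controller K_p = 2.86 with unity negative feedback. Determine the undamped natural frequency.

ω_n = 4.84 rad/s

The closed-loop denominator is s(s+8.7) + 2.86·8.2 = s² + 8.7s + 23.45.
Matching s² + 2ζω_n s + ω_n²: ω_n = √23.45 = 4.843 rad/s and 2ζω_n = 8.7, so ζ = 8.7/(2·4.843) = 0.898.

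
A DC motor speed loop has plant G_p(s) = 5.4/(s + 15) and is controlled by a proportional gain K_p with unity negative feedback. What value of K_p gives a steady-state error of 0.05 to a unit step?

For a type-0 loop with proportional control, e_ss = 1/(1 + K_p·G_p(0)).
G_p(0) = 0.36. Require 1/(1 + K_p·0.36) = 0.05, so 1 + 0.36·K_p = 20.
K_p = (20 − 1)/0.36 = 52.8.

K_p = 52.8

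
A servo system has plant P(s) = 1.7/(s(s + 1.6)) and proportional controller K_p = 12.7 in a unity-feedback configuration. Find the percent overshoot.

57.7%

From 1 + K_pP(s) = 0: s² + 1.6s + 21.59 = 0 ⇒ ω_n = 4.647, ζ = 0.1722.
%OS = 100·exp(−πζ/√(1−ζ²)) = 100·exp(−π·0.1722/√0.9704) = 57.7%.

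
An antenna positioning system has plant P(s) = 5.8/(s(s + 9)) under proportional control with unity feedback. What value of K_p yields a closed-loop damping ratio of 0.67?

K_p = 7.78

Closed-loop characteristic equation: s² + 9s + K_p·5.8 = 0.
So ω_n = √(5.8K_p) and 2ζω_n = 9, giving ζ = 9/(2√(5.8K_p)).
Setting ζ = 0.67: √(5.8K_p) = 9/(2·0.67) = 6.716, so K_p = 45.11/5.8 = 7.78.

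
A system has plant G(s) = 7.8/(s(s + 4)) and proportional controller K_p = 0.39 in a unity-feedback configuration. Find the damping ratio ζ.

ζ = 1.15

With unity feedback the closed-loop characteristic equation is s² + 4s + 0.39·7.8 = s² + 4s + 3.042 = 0.
Matching s² + 2ζω_n s + ω_n²: ω_n = √3.042 = 1.744 rad/s and 2ζω_n = 4, so ζ = 4/(2·1.744) = 1.15.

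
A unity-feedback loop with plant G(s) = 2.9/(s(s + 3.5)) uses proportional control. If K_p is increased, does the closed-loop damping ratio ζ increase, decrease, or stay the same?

decrease

ζ = 3.5/(2√(2.9K_p)); increasing K_p raises the denominator, so ζ falls.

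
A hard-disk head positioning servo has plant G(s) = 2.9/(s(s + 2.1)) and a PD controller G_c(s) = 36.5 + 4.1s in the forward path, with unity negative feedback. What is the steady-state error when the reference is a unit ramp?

The loop has one pole at the origin (type 1). Velocity error constant K_v = lim_{s→0} s·G_c(s)G(s) = 36.5·2.9/2.1 = 50.4.
Steady-state error to a unit ramp: e_ss = 1/K_v = 0.0198.

0.0198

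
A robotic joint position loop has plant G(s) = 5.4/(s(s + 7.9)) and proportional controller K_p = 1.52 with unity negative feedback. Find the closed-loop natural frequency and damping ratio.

ω_n = 2.86 rad/s, ζ = 1.38

The closed-loop denominator is s(s+7.9) + 1.52·5.4 = s² + 7.9s + 8.208.
Matching s² + 2ζω_n s + ω_n²: ω_n = √8.208 = 2.865 rad/s and 2ζω_n = 7.9, so ζ = 7.9/(2·2.865) = 1.38.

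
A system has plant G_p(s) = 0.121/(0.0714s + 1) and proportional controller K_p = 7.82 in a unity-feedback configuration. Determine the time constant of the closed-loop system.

τ = 0.0367 s

Closed loop: T(s) = K_p·G_p/(1+K_p·G_p) = 0.9462/(0.0714s + 1 + 0.9462), with pole at s = −(1 + 0.9462)/0.0714 = −27.26.
Closed-loop time constant τ = 1/27.26 = 0.0367 s.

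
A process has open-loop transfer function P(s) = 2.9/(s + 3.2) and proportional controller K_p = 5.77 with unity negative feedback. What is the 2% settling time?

Closed-loop transfer function: T(s) = K_p·P(s)/(1 + K_p·P(s)) = 16.73/(s + 3.2 + 16.73) = 16.73/(s + 19.93).
Time constant τ = 1/19.93 = 0.05017 s, so the 2% settling time is about 4τ = 0.201 s.

T_s ≈ 0.201 s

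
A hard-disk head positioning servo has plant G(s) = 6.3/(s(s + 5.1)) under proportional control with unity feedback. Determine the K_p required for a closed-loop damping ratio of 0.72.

K_p = 1.99

Closed-loop characteristic equation: s² + 5.1s + K_p·6.3 = 0.
So ω_n = √(6.3K_p) and 2ζω_n = 5.1, giving ζ = 5.1/(2√(6.3K_p)).
Setting ζ = 0.72: √(6.3K_p) = 5.1/(2·0.72) = 3.542, so K_p = 12.54/6.3 = 1.99.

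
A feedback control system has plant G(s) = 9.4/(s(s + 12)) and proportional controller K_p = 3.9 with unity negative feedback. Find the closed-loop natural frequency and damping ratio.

1 + K_p·G(s) = 0 gives s² + 12s + 36.66 = 0.
Matching s² + 2ζω_n s + ω_n²: ω_n = √36.66 = 6.055 rad/s and 2ζω_n = 12, so ζ = 12/(2·6.055) = 0.991.

ω_n = 6.05 rad/s, ζ = 0.991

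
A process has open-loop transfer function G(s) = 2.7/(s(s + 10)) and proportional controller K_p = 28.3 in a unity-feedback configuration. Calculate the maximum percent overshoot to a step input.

11.2%

Closed-loop characteristic equation: s² + 10s + 76.41 = 0, so ω_n = 8.741 rad/s and ζ = 10/(2·8.741) = 0.572.
%OS = 100·exp(−πζ/√(1−ζ²)) = 100·exp(−π·0.572/√0.6728) = 11.2%.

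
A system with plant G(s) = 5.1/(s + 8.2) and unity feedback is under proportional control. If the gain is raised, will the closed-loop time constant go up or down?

decrease

Closed-loop pole is at s = −(8.2+K_p·5.1); larger K_p moves it further left, so τ = 1/(8.2+K_p·5.1) decreases.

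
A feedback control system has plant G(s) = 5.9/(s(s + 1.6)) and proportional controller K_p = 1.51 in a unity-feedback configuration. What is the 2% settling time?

The closed-loop denominator s² + 1.6s + 8.909 gives ω_n = √8.909 = 2.985 and ζ = 1.6/(2ω_n) = 0.268.
2% settling time T_s ≈ 4/(ζω_n) = 4/0.8 = 5 s.

T_s ≈ 5 s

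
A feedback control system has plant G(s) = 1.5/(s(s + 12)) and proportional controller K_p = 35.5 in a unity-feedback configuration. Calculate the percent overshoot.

Closed-loop characteristic equation: s² + 12s + 53.25 = 0, so ω_n = 7.297 rad/s and ζ = 12/(2·7.297) = 0.8222.
%OS = 100·exp(−πζ/√(1−ζ²)) = 100·exp(−π·0.8222/√0.3239) = 1.07%.

1.07%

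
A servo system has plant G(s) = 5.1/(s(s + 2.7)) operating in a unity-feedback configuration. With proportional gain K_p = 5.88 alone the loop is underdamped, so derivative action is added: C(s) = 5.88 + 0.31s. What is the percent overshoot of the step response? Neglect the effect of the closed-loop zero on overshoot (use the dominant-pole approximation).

26.3%

Forward path: (5.88 + 0.31s)·5.1/(s(s+2.7)). The closed-loop characteristic equation is s² + (2.7 + 5.1·0.31)s + 5.1·5.88 = 0.
That is s² + 4.281s + 29.99 = 0, so ω_n = 5.476 rad/s and ζ = 4.281/(2·5.476) = 0.3909.
%OS = 100·exp(−πζ/√(1−ζ²)) = 26.3%.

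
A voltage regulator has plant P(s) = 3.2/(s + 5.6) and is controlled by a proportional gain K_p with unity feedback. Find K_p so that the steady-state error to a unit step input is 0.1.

The loop is type 0, so e_ss(step) = 1/(1 + K_pos) with K_pos = K_p·P(0).
P(0) = 0.5714. Require 1/(1 + K_p·0.5714) = 0.1, so 1 + 0.5714·K_p = 10.
K_p = (10 − 1)/0.5714 = 15.7.

K_p = 15.7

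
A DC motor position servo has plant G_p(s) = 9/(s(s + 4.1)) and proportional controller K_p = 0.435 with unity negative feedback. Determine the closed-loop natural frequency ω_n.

ω_n = 1.98 rad/s

With unity feedback the closed-loop characteristic equation is s² + 4.1s + 0.435·9 = s² + 4.1s + 3.915 = 0.
Matching s² + 2ζω_n s + ω_n²: ω_n = √3.915 = 1.979 rad/s and 2ζω_n = 4.1, so ζ = 4.1/(2·1.979) = 1.04.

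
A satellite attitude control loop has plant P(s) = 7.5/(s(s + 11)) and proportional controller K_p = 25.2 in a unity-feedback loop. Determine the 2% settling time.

T_s ≈ 0.727 s

Closed-loop characteristic equation: s² + 11s + 189 = 0, so ω_n = 13.75 rad/s and ζ = 11/(2·13.75) = 0.4001.
2% settling time T_s ≈ 4/(ζω_n) = 4/5.5 = 0.727 s.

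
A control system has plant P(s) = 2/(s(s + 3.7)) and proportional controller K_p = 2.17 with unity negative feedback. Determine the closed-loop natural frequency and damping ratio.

ω_n = 2.08 rad/s, ζ = 0.888

1 + K_p·P(s) = 0 gives s² + 3.7s + 4.34 = 0.
Matching s² + 2ζω_n s + ω_n²: ω_n = √4.34 = 2.083 rad/s and 2ζω_n = 3.7, so ζ = 3.7/(2·2.083) = 0.888.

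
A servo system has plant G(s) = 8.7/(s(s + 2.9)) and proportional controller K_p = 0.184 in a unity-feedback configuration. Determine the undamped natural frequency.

The closed-loop denominator is s(s+2.9) + 0.184·8.7 = s² + 2.9s + 1.601.
So ω_n² = 1.601 ⇒ ω_n = 1.265 rad/s, and ζ = 2.9/(2ω_n) = 1.15.

ω_n = 1.27 rad/s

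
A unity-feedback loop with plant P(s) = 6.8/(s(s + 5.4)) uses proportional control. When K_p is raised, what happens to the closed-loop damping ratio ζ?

decrease

ζ = 5.4/(2√(6.8K_p)); increasing K_p raises the denominator, so ζ falls.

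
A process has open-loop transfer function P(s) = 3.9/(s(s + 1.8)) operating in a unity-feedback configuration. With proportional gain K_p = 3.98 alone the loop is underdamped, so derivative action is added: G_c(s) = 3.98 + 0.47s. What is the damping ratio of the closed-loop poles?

Forward path: (3.98 + 0.47s)·3.9/(s(s+1.8)). The closed-loop characteristic equation is s² + (1.8 + 3.9·0.47)s + 3.9·3.98 = 0.
That is s² + 3.633s + 15.52 = 0, so ω_n = 3.94 rad/s and ζ = 3.633/(2·3.94) = 0.4611.

ζ = 0.461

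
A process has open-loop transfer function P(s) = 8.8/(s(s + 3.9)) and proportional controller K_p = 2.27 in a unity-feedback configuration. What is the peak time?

T_p = 0.781 s

The closed-loop denominator s² + 3.9s + 19.98 gives ω_n = √19.98 = 4.469 and ζ = 3.9/(2ω_n) = 0.4363.
Damped frequency ω_d = ω_n√(1−ζ²) = 4.022 rad/s, so peak time T_p = π/ω_d = 0.781 s.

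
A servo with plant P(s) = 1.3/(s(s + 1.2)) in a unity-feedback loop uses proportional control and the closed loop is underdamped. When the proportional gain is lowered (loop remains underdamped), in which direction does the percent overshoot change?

ζ = 1.2/(2√(1.3K_p)) rises as K_p falls; higher damping means less overshoot.

decrease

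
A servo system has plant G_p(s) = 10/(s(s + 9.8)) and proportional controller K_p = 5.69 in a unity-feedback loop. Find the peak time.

Closed-loop characteristic equation: s² + 9.8s + 56.9 = 0, so ω_n = 7.543 rad/s and ζ = 9.8/(2·7.543) = 0.6496.
Damped frequency ω_d = ω_n√(1−ζ²) = 5.735 rad/s, so peak time T_p = π/ω_d = 0.548 s.

T_p = 0.548 s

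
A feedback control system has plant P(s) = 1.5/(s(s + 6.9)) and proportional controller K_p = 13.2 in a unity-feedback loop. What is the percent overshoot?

Closed-loop characteristic equation: s² + 6.9s + 19.8 = 0, so ω_n = 4.45 rad/s and ζ = 6.9/(2·4.45) = 0.7753.
%OS = 100·exp(−πζ/√(1−ζ²)) = 100·exp(−π·0.7753/√0.3989) = 2.11%.

2.11%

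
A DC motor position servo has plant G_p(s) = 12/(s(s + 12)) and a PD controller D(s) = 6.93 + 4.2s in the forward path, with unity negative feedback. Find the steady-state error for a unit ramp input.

The loop has one pole at the origin (type 1). Velocity error constant K_v = lim_{s→0} s·D(s)G_p(s) = 6.93·12/12 = 6.93.
Steady-state error to a unit ramp: e_ss = 1/K_v = 0.144.

0.144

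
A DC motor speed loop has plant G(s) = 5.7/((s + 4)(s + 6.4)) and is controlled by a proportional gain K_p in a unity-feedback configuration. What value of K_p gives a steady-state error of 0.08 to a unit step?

K_p = 51.6

Steady-state error for a unit step on this type-0 loop is 1/(1 + K_p·G(0)).
G(0) = 0.2227. Require 1/(1 + K_p·0.2227) = 0.08, so 1 + 0.2227·K_p = 12.5.
K_p = (12.5 − 1)/0.2227 = 51.6.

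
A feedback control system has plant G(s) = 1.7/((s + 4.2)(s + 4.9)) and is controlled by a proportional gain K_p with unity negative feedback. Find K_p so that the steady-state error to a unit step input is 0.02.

K_p = 593

Steady-state error for a unit step on this type-0 loop is 1/(1 + K_p·G(0)).
G(0) = 0.0826. Require 1/(1 + K_p·0.0826) = 0.02, so 1 + 0.0826·K_p = 50.
K_p = (50 − 1)/0.0826 = 593.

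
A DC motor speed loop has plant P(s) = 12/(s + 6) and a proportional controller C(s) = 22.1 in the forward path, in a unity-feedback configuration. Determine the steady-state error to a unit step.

0.0221

The loop is type 0. Static position error constant K_pos = C(0)·P(0) = 22.1·2 = 44.2.
Steady-state error to a unit step: e_ss = 1/(1+K_pos) = 1/45.2 = 0.0221.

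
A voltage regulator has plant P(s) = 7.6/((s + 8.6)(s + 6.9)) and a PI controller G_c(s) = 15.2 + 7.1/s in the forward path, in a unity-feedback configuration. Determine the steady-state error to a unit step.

The open loop G_c(s)P(s) has a pole at the origin (type 1), so the static position error constant is infinite and e_ss = 1/(1+∞) = 0.

0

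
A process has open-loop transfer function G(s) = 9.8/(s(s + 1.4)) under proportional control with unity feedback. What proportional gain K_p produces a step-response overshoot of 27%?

From %OS = 100·exp(−πζ/√(1−ζ²)) = 27%, ζ = −ln(0.27)/√(π²+ln²(0.27)) = 0.3847.
Characteristic equation s² + 1.4s + 9.8K_p = 0 gives ζ = 1.4/(2√(9.8K_p)).
Setting ζ = 0.3847: √(9.8K_p) = 1.4/(2·0.3847) = 1.82, so K_p = 3.311/9.8 = 0.338.

K_p = 0.338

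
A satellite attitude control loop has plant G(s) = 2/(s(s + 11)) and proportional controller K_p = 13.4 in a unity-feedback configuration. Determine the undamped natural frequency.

ω_n = 5.18 rad/s

The closed-loop denominator is s(s+11) + 13.4·2 = s² + 11s + 26.8.
Matching s² + 2ζω_n s + ω_n²: ω_n = √26.8 = 5.177 rad/s and 2ζω_n = 11, so ζ = 11/(2·5.177) = 1.06.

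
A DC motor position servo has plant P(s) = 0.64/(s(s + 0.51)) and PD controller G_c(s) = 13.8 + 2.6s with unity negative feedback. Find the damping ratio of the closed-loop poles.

Forward path: (13.8 + 2.6s)·0.64/(s(s+0.51)). The closed-loop characteristic equation is s² + (0.51 + 0.64·2.6)s + 0.64·13.8 = 0.
That is s² + 2.174s + 8.832 = 0, so ω_n = 2.972 rad/s and ζ = 2.174/(2·2.972) = 0.3658.

ζ = 0.366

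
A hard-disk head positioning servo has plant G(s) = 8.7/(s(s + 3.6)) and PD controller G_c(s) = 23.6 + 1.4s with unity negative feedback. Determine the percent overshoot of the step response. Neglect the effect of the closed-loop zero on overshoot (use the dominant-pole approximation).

12.6%

Forward path: (23.6 + 1.4s)·8.7/(s(s+3.6)). The closed-loop characteristic equation is s² + (3.6 + 8.7·1.4)s + 8.7·23.6 = 0.
That is s² + 15.78s + 205.3 = 0, so ω_n = 14.33 rad/s and ζ = 15.78/(2·14.33) = 0.5506.
%OS = 100·exp(−πζ/√(1−ζ²)) = 12.6%.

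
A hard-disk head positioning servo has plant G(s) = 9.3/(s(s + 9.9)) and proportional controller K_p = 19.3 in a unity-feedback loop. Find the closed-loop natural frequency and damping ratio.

With unity feedback the closed-loop characteristic equation is s² + 9.9s + 19.3·9.3 = s² + 9.9s + 179.5 = 0.
So ω_n² = 179.5 ⇒ ω_n = 13.4 rad/s, and ζ = 9.9/(2ω_n) = 0.369.

ω_n = 13.4 rad/s, ζ = 0.369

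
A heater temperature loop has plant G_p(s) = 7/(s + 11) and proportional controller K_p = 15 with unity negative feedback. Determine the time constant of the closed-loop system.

τ = 0.00862 s

Closed-loop transfer function: T(s) = K_p·G_p(s)/(1 + K_p·G_p(s)) = 105/(s + 11 + 105) = 105/(s + 116).
Time constant τ = 1/116 = 0.00862 s.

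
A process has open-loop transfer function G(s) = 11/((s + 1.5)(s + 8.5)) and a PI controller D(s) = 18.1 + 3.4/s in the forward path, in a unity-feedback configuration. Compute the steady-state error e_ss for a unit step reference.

0

The open loop D(s)G(s) has a pole at the origin (type 1), so the static position error constant is infinite and e_ss = 1/(1+∞) = 0.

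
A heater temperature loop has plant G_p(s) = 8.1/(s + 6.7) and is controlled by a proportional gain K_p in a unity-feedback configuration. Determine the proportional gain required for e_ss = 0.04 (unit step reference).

Steady-state error for a unit step on this type-0 loop is 1/(1 + K_p·G_p(0)).
G_p(0) = 1.209. Require 1/(1 + K_p·1.209) = 0.04, so 1 + 1.209·K_p = 25.
K_p = (25 − 1)/1.209 = 19.9.

K_p = 19.9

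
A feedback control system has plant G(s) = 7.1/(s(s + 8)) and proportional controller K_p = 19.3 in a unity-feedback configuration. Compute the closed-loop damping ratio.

ζ = 0.342

With unity feedback the closed-loop characteristic equation is s² + 8s + 19.3·7.1 = s² + 8s + 137 = 0.
So ω_n² = 137 ⇒ ω_n = 11.71 rad/s, and ζ = 8/(2ω_n) = 0.342.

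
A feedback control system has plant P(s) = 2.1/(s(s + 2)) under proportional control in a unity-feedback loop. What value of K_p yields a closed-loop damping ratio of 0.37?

Closed-loop characteristic equation: s² + 2s + K_p·2.1 = 0.
So ω_n = √(2.1K_p) and 2ζω_n = 2, giving ζ = 2/(2√(2.1K_p)).
Setting ζ = 0.37: √(2.1K_p) = 2/(2·0.37) = 2.703, so K_p = 7.305/2.1 = 3.48.

K_p = 3.48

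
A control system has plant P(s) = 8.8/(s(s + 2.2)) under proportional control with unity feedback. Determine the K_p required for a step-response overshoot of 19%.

K_p = 0.63

From %OS = 100·exp(−πζ/√(1−ζ²)) = 19%, ζ = −ln(0.19)/√(π²+ln²(0.19)) = 0.4673.
Characteristic equation s² + 2.2s + 8.8K_p = 0 gives ζ = 2.2/(2√(8.8K_p)).
Setting ζ = 0.4673: √(8.8K_p) = 2.2/(2·0.4673) = 2.354, so K_p = 5.54/8.8 = 0.63.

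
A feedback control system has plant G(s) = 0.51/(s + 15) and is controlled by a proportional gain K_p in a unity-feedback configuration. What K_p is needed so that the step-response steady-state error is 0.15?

For a type-0 loop with proportional control, e_ss = 1/(1 + K_p·G(0)).
G(0) = 0.034. Require 1/(1 + K_p·0.034) = 0.15, so 1 + 0.034·K_p = 6.667.
K_p = (6.667 − 1)/0.034 = 167.

K_p = 167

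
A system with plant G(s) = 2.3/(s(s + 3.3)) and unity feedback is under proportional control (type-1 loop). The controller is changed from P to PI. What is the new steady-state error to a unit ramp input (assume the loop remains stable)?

0

The integrator raises the loop to type 2, so K_v → ∞ and e_ss to a ramp is zero.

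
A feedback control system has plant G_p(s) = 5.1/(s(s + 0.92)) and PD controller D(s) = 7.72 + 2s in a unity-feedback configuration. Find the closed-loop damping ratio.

Forward path: (7.72 + 2s)·5.1/(s(s+0.92)). The closed-loop characteristic equation is s² + (0.92 + 5.1·2)s + 5.1·7.72 = 0.
That is s² + 11.12s + 39.37 = 0, so ω_n = 6.275 rad/s and ζ = 11.12/(2·6.275) = 0.8861.

ζ = 0.886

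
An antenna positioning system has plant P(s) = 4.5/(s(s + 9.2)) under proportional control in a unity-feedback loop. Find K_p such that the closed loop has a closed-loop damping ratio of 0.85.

K_p = 6.51

Closed-loop characteristic equation: s² + 9.2s + K_p·4.5 = 0.
So ω_n = √(4.5K_p) and 2ζω_n = 9.2, giving ζ = 9.2/(2√(4.5K_p)).
Setting ζ = 0.85: √(4.5K_p) = 9.2/(2·0.85) = 5.412, so K_p = 29.29/4.5 = 6.51.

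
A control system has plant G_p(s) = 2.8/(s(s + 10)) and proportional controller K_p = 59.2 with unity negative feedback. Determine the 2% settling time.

T_s ≈ 0.8 s

Closed-loop characteristic equation: s² + 10s + 165.8 = 0, so ω_n = 12.87 rad/s and ζ = 10/(2·12.87) = 0.3884.
2% settling time T_s ≈ 4/(ζω_n) = 4/5 = 0.8 s.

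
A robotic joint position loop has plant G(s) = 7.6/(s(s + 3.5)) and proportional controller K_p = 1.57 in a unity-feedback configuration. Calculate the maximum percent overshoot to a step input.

15.8%

The closed-loop denominator s² + 3.5s + 11.93 gives ω_n = √11.93 = 3.454 and ζ = 3.5/(2ω_n) = 0.5066.
%OS = 100·exp(−πζ/√(1−ζ²)) = 100·exp(−π·0.5066/√0.7433) = 15.8%.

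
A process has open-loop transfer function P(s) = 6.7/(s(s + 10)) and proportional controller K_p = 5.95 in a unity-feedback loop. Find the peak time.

T_p = 0.815 s

From 1 + K_pP(s) = 0: s² + 10s + 39.87 = 0 ⇒ ω_n = 6.314, ζ = 0.7919.
Damped frequency ω_d = ω_n√(1−ζ²) = 3.856 rad/s, so peak time T_p = π/ω_d = 0.815 s.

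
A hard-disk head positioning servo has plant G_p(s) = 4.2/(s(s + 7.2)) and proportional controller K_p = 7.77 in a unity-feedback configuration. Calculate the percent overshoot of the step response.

The closed-loop denominator s² + 7.2s + 32.63 gives ω_n = √32.63 = 5.713 and ζ = 7.2/(2ω_n) = 0.6302.
%OS = 100·exp(−πζ/√(1−ζ²)) = 100·exp(−π·0.6302/√0.6029) = 7.81%.

7.81%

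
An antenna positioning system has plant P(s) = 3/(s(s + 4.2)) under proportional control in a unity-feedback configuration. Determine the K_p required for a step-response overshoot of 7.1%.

From %OS = 100·exp(−πζ/√(1−ζ²)) = 7.1%, ζ = −ln(0.071)/√(π²+ln²(0.071)) = 0.6441.
Characteristic equation s² + 4.2s + 3K_p = 0 gives ζ = 4.2/(2√(3K_p)).
Setting ζ = 0.6441: √(3K_p) = 4.2/(2·0.6441) = 3.261, so K_p = 10.63/3 = 3.54.

K_p = 3.54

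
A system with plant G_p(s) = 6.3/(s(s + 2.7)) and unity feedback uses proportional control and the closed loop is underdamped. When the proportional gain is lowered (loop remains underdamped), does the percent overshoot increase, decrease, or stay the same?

decrease

ζ = 2.7/(2√(6.3K_p)) rises as K_p falls; higher damping means less overshoot.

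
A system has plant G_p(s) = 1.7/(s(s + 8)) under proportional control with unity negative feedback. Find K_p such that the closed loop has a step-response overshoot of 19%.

K_p = 43.1

From %OS = 100·exp(−πζ/√(1−ζ²)) = 19%, ζ = −ln(0.19)/√(π²+ln²(0.19)) = 0.4673.
Characteristic equation s² + 8s + 1.7K_p = 0 gives ζ = 8/(2√(1.7K_p)).
Setting ζ = 0.4673: √(1.7K_p) = 8/(2·0.4673) = 8.559, so K_p = 73.26/1.7 = 43.1.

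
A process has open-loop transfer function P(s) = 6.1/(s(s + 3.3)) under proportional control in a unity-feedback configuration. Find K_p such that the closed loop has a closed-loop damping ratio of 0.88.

Closed-loop characteristic equation: s² + 3.3s + K_p·6.1 = 0.
So ω_n = √(6.1K_p) and 2ζω_n = 3.3, giving ζ = 3.3/(2√(6.1K_p)).
Setting ζ = 0.88: √(6.1K_p) = 3.3/(2·0.88) = 1.875, so K_p = 3.516/6.1 = 0.576.

K_p = 0.576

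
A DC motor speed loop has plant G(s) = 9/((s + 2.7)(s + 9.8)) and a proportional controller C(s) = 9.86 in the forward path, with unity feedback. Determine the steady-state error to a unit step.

0.23

The loop is type 0. Static position error constant K_pos = C(0)·G(0) = 9.86·0.3401 = 3.354.
Steady-state error to a unit step: e_ss = 1/(1+K_pos) = 1/4.354 = 0.23.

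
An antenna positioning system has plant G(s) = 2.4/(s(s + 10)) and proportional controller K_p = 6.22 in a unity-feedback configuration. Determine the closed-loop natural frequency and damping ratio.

1 + K_p·G(s) = 0 gives s² + 10s + 14.93 = 0.
Matching s² + 2ζω_n s + ω_n²: ω_n = √14.93 = 3.864 rad/s and 2ζω_n = 10, so ζ = 10/(2·3.864) = 1.29.

ω_n = 3.86 rad/s, ζ = 1.29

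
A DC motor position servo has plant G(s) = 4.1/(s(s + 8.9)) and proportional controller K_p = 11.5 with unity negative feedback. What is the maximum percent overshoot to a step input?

The closed-loop denominator s² + 8.9s + 47.15 gives ω_n = √47.15 = 6.867 and ζ = 8.9/(2ω_n) = 0.6481.
%OS = 100·exp(−πζ/√(1−ζ²)) = 100·exp(−π·0.6481/√0.58) = 6.9%.

6.9%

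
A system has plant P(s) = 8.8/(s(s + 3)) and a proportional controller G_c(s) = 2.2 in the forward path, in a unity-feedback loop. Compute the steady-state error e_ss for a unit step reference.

The open loop G_c(s)P(s) has a pole at the origin (type 1), so the static position error constant is infinite and e_ss = 1/(1+∞) = 0.

0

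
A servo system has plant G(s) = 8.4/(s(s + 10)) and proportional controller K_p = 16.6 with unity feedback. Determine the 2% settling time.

The closed-loop denominator s² + 10s + 139.4 gives ω_n = √139.4 = 11.81 and ζ = 10/(2ω_n) = 0.4234.
2% settling time T_s ≈ 4/(ζω_n) = 4/5 = 0.8 s.

T_s ≈ 0.8 s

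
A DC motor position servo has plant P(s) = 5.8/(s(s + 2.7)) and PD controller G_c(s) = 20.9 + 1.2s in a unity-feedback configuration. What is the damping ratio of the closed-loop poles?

ζ = 0.439

Forward path: (20.9 + 1.2s)·5.8/(s(s+2.7)). The closed-loop characteristic equation is s² + (2.7 + 5.8·1.2)s + 5.8·20.9 = 0.
That is s² + 9.66s + 121.2 = 0, so ω_n = 11.01 rad/s and ζ = 9.66/(2·11.01) = 0.4387.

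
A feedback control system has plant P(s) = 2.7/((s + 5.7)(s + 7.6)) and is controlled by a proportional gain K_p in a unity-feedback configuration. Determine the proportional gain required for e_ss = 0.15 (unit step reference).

Steady-state error for a unit step on this type-0 loop is 1/(1 + K_p·P(0)).
P(0) = 0.06233. Require 1/(1 + K_p·0.06233) = 0.15, so 1 + 0.06233·K_p = 6.667.
K_p = (6.667 − 1)/0.06233 = 90.9.

K_p = 90.9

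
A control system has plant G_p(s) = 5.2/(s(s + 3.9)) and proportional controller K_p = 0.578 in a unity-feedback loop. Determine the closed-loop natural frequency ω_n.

With unity feedback the closed-loop characteristic equation is s² + 3.9s + 0.578·5.2 = s² + 3.9s + 3.006 = 0.
So ω_n² = 3.006 ⇒ ω_n = 1.734 rad/s, and ζ = 3.9/(2ω_n) = 1.12.

ω_n = 1.73 rad/s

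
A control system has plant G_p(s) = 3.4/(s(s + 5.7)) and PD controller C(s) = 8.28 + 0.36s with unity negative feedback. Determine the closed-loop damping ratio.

ζ = 0.652

Forward path: (8.28 + 0.36s)·3.4/(s(s+5.7)). The closed-loop characteristic equation is s² + (5.7 + 3.4·0.36)s + 3.4·8.28 = 0.
That is s² + 6.924s + 28.15 = 0, so ω_n = 5.306 rad/s and ζ = 6.924/(2·5.306) = 0.6525.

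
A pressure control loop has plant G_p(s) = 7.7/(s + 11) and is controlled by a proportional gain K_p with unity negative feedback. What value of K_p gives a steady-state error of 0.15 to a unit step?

The loop is type 0, so e_ss(step) = 1/(1 + K_pos) with K_pos = K_p·G_p(0).
G_p(0) = 0.7. Require 1/(1 + K_p·0.7) = 0.15, so 1 + 0.7·K_p = 6.667.
K_p = (6.667 − 1)/0.7 = 8.1.

K_p = 8.1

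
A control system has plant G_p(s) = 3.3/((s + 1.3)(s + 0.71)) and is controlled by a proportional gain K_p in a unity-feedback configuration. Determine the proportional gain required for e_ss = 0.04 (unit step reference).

K_p = 6.71

For a type-0 loop with proportional control, e_ss = 1/(1 + K_p·G_p(0)).
G_p(0) = 3.575. Require 1/(1 + K_p·3.575) = 0.04, so 1 + 3.575·K_p = 25.
K_p = (25 − 1)/3.575 = 6.71.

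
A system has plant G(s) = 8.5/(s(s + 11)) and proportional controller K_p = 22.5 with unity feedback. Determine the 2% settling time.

Closed-loop characteristic equation: s² + 11s + 191.2 = 0, so ω_n = 13.83 rad/s and ζ = 11/(2·13.83) = 0.3977.
2% settling time T_s ≈ 4/(ζω_n) = 4/5.5 = 0.727 s.

T_s ≈ 0.727 s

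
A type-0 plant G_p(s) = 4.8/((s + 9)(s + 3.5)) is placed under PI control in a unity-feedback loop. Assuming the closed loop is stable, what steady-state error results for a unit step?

The PI controller's integrator makes the forward path type 1, so e_ss to a step is zero.

0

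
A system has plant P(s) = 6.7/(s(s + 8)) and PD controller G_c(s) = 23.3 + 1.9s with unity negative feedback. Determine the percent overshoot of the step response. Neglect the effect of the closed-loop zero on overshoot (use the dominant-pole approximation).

0.94%

Forward path: (23.3 + 1.9s)·6.7/(s(s+8)). The closed-loop characteristic equation is s² + (8 + 6.7·1.9)s + 6.7·23.3 = 0.
That is s² + 20.73s + 156.1 = 0, so ω_n = 12.49 rad/s and ζ = 20.73/(2·12.49) = 0.8296.
%OS = 100·exp(−πζ/√(1−ζ²)) = 0.94%.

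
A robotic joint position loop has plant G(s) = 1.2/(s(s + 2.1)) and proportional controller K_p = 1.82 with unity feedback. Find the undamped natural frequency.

With unity feedback the closed-loop characteristic equation is s² + 2.1s + 1.82·1.2 = s² + 2.1s + 2.184 = 0.
So ω_n² = 2.184 ⇒ ω_n = 1.478 rad/s, and ζ = 2.1/(2ω_n) = 0.71.

ω_n = 1.48 rad/s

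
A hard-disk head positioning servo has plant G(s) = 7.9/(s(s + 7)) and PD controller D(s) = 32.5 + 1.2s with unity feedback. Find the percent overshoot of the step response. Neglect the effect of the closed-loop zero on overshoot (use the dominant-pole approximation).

Forward path: (32.5 + 1.2s)·7.9/(s(s+7)). The closed-loop characteristic equation is s² + (7 + 7.9·1.2)s + 7.9·32.5 = 0.
That is s² + 16.48s + 256.8 = 0, so ω_n = 16.02 rad/s and ζ = 16.48/(2·16.02) = 0.5142.
%OS = 100·exp(−πζ/√(1−ζ²)) = 15.2%.

15.2%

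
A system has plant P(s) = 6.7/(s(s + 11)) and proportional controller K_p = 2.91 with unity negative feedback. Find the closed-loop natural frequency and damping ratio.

ω_n = 4.42 rad/s, ζ = 1.25

The closed-loop denominator is s(s+11) + 2.91·6.7 = s² + 11s + 19.5.
Matching s² + 2ζω_n s + ω_n²: ω_n = √19.5 = 4.416 rad/s and 2ζω_n = 11, so ζ = 11/(2·4.416) = 1.25.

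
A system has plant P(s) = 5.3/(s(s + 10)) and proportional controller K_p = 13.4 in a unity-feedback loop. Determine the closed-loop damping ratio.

ζ = 0.593

1 + K_p·P(s) = 0 gives s² + 10s + 71.02 = 0.
So ω_n² = 71.02 ⇒ ω_n = 8.427 rad/s, and ζ = 10/(2ω_n) = 0.593.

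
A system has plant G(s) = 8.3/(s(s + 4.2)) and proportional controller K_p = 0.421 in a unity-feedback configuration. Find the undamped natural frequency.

With unity feedback the closed-loop characteristic equation is s² + 4.2s + 0.421·8.3 = s² + 4.2s + 3.494 = 0.
So ω_n² = 3.494 ⇒ ω_n = 1.869 rad/s, and ζ = 4.2/(2ω_n) = 1.12.

ω_n = 1.87 rad/s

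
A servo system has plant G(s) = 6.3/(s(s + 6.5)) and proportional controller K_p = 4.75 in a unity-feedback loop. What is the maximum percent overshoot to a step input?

9.82%

Closed-loop characteristic equation: s² + 6.5s + 29.93 = 0, so ω_n = 5.47 rad/s and ζ = 6.5/(2·5.47) = 0.5941.
%OS = 100·exp(−πζ/√(1−ζ²)) = 100·exp(−π·0.5941/√0.647) = 9.82%.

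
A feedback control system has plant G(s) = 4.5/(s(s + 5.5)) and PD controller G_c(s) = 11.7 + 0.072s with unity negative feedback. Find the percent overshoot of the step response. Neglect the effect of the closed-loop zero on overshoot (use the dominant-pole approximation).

25.2%

Forward path: (11.7 + 0.072s)·4.5/(s(s+5.5)). The closed-loop characteristic equation is s² + (5.5 + 4.5·0.072)s + 4.5·11.7 = 0.
That is s² + 5.824s + 52.65 = 0, so ω_n = 7.256 rad/s and ζ = 5.824/(2·7.256) = 0.4013.
%OS = 100·exp(−πζ/√(1−ζ²)) = 25.2%.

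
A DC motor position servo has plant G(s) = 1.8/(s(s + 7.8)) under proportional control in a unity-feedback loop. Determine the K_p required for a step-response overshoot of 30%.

K_p = 66

From %OS = 100·exp(−πζ/√(1−ζ²)) = 30%, ζ = −ln(0.3)/√(π²+ln²(0.3)) = 0.3579.
Characteristic equation s² + 7.8s + 1.8K_p = 0 gives ζ = 7.8/(2√(1.8K_p)).
Setting ζ = 0.3579: √(1.8K_p) = 7.8/(2·0.3579) = 10.9, so K_p = 118.8/1.8 = 66.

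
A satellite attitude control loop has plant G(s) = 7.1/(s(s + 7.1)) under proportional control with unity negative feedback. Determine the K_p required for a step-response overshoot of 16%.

K_p = 6.99

From %OS = 100·exp(−πζ/√(1−ζ²)) = 16%, ζ = −ln(0.16)/√(π²+ln²(0.16)) = 0.5039.
Characteristic equation s² + 7.1s + 7.1K_p = 0 gives ζ = 7.1/(2√(7.1K_p)).
Setting ζ = 0.5039: √(7.1K_p) = 7.1/(2·0.5039) = 7.045, so K_p = 49.64/7.1 = 6.99.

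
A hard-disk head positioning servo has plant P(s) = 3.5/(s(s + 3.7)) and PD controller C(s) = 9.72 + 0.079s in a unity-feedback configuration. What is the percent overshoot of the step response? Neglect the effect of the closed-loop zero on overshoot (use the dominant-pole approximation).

32%

Forward path: (9.72 + 0.079s)·3.5/(s(s+3.7)). The closed-loop characteristic equation is s² + (3.7 + 3.5·0.079)s + 3.5·9.72 = 0.
That is s² + 3.977s + 34.02 = 0, so ω_n = 5.833 rad/s and ζ = 3.977/(2·5.833) = 0.3409.
%OS = 100·exp(−πζ/√(1−ζ²)) = 32%.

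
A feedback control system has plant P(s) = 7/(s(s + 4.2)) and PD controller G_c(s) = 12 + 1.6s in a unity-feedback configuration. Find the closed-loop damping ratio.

Forward path: (12 + 1.6s)·7/(s(s+4.2)). The closed-loop characteristic equation is s² + (4.2 + 7·1.6)s + 7·12 = 0.
That is s² + 15.4s + 84 = 0, so ω_n = 9.165 rad/s and ζ = 15.4/(2·9.165) = 0.8401.

ζ = 0.84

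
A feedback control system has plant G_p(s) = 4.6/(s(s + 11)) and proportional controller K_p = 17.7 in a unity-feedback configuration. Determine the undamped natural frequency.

With unity feedback the closed-loop characteristic equation is s² + 11s + 17.7·4.6 = s² + 11s + 81.42 = 0.
Matching s² + 2ζω_n s + ω_n²: ω_n = √81.42 = 9.023 rad/s and 2ζω_n = 11, so ζ = 11/(2·9.023) = 0.61.

ω_n = 9.02 rad/s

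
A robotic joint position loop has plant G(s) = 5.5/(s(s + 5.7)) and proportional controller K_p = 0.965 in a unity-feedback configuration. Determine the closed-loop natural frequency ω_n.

The closed-loop denominator is s(s+5.7) + 0.965·5.5 = s² + 5.7s + 5.308.
So ω_n² = 5.308 ⇒ ω_n = 2.304 rad/s, and ζ = 5.7/(2ω_n) = 1.24.

ω_n = 2.3 rad/s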